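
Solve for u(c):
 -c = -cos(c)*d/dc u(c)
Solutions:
 u(c) = C1 + Integral(c/cos(c), c)


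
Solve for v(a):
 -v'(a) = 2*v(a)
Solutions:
 v(a) = C1*exp(-2*a)


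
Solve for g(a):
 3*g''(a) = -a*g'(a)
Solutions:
 g(a) = C1 + C2*erf(sqrt(6)*a/6)


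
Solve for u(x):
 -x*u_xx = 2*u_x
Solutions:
 u(x) = C1 + C2/x


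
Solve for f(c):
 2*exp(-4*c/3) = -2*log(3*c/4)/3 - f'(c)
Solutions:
 f(c) = C1 - 2*c*log(c)/3 + 2*c*(-log(3) + 1 + 2*log(2))/3 + 3*exp(-4*c/3)/2


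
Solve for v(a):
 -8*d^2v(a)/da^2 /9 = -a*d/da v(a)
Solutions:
 v(a) = C1 + C2*erfi(3*a/4)


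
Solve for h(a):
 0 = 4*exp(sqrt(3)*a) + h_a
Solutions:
 h(a) = C1 - 4*sqrt(3)*exp(sqrt(3)*a)/3


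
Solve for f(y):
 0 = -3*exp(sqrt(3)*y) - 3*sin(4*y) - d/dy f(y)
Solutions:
 f(y) = C1 - sqrt(3)*exp(sqrt(3)*y) + 3*cos(4*y)/4


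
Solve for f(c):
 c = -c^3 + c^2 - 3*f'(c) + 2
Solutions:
 f(c) = C1 - c^4/12 + c^3/9 - c^2/6 + 2*c/3


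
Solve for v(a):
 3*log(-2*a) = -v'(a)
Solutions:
 v(a) = C1 - 3*a*log(-a) + 3*a*(1 - log(2))


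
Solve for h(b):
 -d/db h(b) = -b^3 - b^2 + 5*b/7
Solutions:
 h(b) = C1 + b^4/4 + b^3/3 - 5*b^2/14


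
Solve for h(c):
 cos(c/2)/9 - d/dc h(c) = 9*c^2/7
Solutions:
 h(c) = C1 - 3*c^3/7 + 2*sin(c/2)/9


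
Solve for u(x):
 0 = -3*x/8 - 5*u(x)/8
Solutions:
 u(x) = -3*x/5


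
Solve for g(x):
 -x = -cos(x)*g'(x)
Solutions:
 g(x) = C1 + Integral(x/cos(x), x)


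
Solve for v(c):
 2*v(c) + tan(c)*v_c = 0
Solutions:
 v(c) = C1/sin(c)^2


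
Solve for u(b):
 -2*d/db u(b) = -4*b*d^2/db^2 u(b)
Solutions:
 u(b) = C1 + C2*b^(3/2)


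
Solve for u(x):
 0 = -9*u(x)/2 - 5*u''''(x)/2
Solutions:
 u(x) = (C1*sin(5^(3/4)*sqrt(6)*x/10) + C2*cos(5^(3/4)*sqrt(6)*x/10))*exp(-5^(3/4)*sqrt(6)*x/10) + (C3*sin(5^(3/4)*sqrt(6)*x/10) + C4*cos(5^(3/4)*sqrt(6)*x/10))*exp(5^(3/4)*sqrt(6)*x/10)


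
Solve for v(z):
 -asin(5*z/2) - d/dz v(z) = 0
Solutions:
 v(z) = C1 - z*asin(5*z/2) - sqrt(4 - 25*z^2)/5


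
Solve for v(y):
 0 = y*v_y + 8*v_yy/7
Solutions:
 v(y) = C1 + C2*erf(sqrt(7)*y/4)


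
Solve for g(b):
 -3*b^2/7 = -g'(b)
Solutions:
 g(b) = C1 + b^3/7


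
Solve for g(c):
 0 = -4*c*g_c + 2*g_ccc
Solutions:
 g(c) = C1 + Integral(C2*airyai(2^(1/3)*c) + C3*airybi(2^(1/3)*c), c)


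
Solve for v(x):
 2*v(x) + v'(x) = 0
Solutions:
 v(x) = C1*exp(-2*x)


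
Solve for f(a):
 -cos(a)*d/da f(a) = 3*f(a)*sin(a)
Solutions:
 f(a) = C1*cos(a)^3


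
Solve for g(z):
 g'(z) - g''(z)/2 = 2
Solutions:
 g(z) = C1 + C2*exp(2*z) + 2*z


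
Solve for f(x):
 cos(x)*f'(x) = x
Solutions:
 f(x) = C1 + Integral(x/cos(x), x)


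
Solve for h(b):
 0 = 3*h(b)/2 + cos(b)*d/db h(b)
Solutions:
 h(b) = C1*(sin(b) - 1)^(3/4)/(sin(b) + 1)^(3/4)


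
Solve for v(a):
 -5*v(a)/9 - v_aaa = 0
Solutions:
 v(a) = C3*exp(-15^(1/3)*a/3) + (C1*sin(3^(5/6)*5^(1/3)*a/6) + C2*cos(3^(5/6)*5^(1/3)*a/6))*exp(15^(1/3)*a/6)


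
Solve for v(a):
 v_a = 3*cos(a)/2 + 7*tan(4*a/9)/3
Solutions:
 v(a) = C1 - 21*log(cos(4*a/9))/4 + 3*sin(a)/2


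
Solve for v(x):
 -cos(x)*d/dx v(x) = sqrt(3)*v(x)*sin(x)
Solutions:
 v(x) = C1*cos(x)^(sqrt(3))


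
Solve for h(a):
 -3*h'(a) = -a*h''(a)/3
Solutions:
 h(a) = C1 + C2*a^10


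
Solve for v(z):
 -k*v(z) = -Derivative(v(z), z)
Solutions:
 v(z) = C1*exp(k*z)


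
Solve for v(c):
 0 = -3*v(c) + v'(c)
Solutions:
 v(c) = C1*exp(3*c)


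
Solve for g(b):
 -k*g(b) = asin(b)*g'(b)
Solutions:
 g(b) = C1*exp(-k*Integral(1/asin(b), b))


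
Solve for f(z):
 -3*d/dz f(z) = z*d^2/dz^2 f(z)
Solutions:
 f(z) = C1 + C2/z^2


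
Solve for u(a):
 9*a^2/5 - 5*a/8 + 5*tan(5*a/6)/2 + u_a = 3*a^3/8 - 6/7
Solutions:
 u(a) = C1 + 3*a^4/32 - 3*a^3/5 + 5*a^2/16 - 6*a/7 + 3*log(cos(5*a/6))


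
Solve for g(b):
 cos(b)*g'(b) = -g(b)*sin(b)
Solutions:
 g(b) = C1*cos(b)


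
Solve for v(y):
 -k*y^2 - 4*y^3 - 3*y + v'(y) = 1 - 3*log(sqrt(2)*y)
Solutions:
 v(y) = C1 + k*y^3/3 + y^4 + 3*y^2/2 - 3*y*log(y) - 3*y*log(2)/2 + 4*y


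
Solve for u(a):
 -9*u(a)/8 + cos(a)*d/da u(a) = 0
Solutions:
 u(a) = C1*(sin(a) + 1)^(9/16)/(sin(a) - 1)^(9/16)


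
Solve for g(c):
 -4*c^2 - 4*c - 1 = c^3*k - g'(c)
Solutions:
 g(c) = C1 + c^4*k/4 + 4*c^3/3 + 2*c^2 + c


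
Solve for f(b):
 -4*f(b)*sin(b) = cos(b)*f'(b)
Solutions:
 f(b) = C1*cos(b)^4


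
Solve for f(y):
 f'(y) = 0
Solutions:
 f(y) = C1


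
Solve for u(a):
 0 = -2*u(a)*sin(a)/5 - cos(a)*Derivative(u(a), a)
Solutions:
 u(a) = C1*cos(a)^(2/5)


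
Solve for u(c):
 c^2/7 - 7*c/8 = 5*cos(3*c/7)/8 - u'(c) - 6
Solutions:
 u(c) = C1 - c^3/21 + 7*c^2/16 - 6*c + 35*sin(3*c/7)/24


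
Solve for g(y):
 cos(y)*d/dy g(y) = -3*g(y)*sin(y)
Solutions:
 g(y) = C1*cos(y)^3


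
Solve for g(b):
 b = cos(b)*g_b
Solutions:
 g(b) = C1 + Integral(b/cos(b), b)


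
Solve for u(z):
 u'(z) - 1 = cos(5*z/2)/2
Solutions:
 u(z) = C1 + z + sin(5*z/2)/5


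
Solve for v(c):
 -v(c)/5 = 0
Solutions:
 v(c) = 0


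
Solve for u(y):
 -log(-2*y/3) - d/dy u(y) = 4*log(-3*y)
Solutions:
 u(y) = C1 - 5*y*log(-y) + y*(5 - log(54))


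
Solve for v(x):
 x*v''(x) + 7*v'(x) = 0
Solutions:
 v(x) = C1 + C2/x^6


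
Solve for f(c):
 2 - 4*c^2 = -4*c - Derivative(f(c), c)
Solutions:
 f(c) = C1 + 4*c^3/3 - 2*c^2 - 2*c


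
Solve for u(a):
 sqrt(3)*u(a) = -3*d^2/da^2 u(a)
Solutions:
 u(a) = C1*sin(3^(3/4)*a/3) + C2*cos(3^(3/4)*a/3)


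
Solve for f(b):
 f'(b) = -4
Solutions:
 f(b) = C1 - 4*b


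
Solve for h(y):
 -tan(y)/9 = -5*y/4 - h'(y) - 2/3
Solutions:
 h(y) = C1 - 5*y^2/8 - 2*y/3 - log(cos(y))/9


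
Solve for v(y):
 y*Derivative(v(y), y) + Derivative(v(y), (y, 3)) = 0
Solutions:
 v(y) = C1 + Integral(C2*airyai(-y) + C3*airybi(-y), y)


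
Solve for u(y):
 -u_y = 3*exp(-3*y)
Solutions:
 u(y) = C1 + exp(-3*y)


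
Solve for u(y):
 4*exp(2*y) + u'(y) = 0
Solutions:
 u(y) = C1 - 2*exp(2*y)


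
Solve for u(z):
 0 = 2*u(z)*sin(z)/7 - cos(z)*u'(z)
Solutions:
 u(z) = C1/cos(z)^(2/7)


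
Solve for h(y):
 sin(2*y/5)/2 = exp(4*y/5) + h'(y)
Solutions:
 h(y) = C1 - 5*exp(4*y/5)/4 - 5*cos(2*y/5)/4


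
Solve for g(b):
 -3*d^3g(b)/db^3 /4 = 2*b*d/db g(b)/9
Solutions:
 g(b) = C1 + Integral(C2*airyai(-2*b/3) + C3*airybi(-2*b/3), b)


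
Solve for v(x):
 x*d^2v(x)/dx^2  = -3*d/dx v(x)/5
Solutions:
 v(x) = C1 + C2*x^(2/5)


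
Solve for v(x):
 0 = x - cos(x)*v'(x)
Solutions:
 v(x) = C1 + Integral(x/cos(x), x)


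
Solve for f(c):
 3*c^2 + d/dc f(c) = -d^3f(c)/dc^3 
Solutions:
 f(c) = C1 + C2*sin(c) + C3*cos(c) - c^3 + 6*c


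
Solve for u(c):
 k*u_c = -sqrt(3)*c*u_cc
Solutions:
 u(c) = C1 + c^(-sqrt(3)*re(k)/3 + 1)*(C2*sin(sqrt(3)*log(c)*Abs(im(k))/3) + C3*cos(sqrt(3)*log(c)*im(k)/3))


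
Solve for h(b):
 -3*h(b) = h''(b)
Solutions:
 h(b) = C1*sin(sqrt(3)*b) + C2*cos(sqrt(3)*b)


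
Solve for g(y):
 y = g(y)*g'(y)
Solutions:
 g(y) = -sqrt(C1 + y^2)
 g(y) = sqrt(C1 + y^2)


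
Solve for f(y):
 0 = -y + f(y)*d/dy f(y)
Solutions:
 f(y) = -sqrt(C1 + y^2)
 f(y) = sqrt(C1 + y^2)


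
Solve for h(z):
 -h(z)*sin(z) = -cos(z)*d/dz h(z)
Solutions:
 h(z) = C1/cos(z)


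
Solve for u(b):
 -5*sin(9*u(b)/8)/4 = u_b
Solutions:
 5*b/4 + 4*log(cos(9*u(b)/8) - 1)/9 - 4*log(cos(9*u(b)/8) + 1)/9 = C1


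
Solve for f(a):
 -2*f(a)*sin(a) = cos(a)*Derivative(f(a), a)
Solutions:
 f(a) = C1*cos(a)^2


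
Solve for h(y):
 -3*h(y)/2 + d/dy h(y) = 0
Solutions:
 h(y) = C1*exp(3*y/2)


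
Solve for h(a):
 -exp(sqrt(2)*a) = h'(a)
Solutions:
 h(a) = C1 - sqrt(2)*exp(sqrt(2)*a)/2


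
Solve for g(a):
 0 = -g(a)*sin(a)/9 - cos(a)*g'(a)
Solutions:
 g(a) = C1*cos(a)^(1/9)


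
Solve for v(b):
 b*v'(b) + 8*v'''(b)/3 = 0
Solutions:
 v(b) = C1 + Integral(C2*airyai(-3^(1/3)*b/2) + C3*airybi(-3^(1/3)*b/2), b)


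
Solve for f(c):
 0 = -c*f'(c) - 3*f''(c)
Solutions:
 f(c) = C1 + C2*erf(sqrt(6)*c/6)


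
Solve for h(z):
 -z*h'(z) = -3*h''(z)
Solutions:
 h(z) = C1 + C2*erfi(sqrt(6)*z/6)


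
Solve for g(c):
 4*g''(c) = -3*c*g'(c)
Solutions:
 g(c) = C1 + C2*erf(sqrt(6)*c/4)


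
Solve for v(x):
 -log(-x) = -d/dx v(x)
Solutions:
 v(x) = C1 + x*log(-x) - x


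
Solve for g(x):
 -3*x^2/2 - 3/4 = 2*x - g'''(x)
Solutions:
 g(x) = C1 + C2*x + C3*x^2 + x^5/40 + x^4/12 + x^3/8


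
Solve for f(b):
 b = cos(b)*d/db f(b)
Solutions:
 f(b) = C1 + Integral(b/cos(b), b)


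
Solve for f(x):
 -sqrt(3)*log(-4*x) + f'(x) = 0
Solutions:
 f(x) = C1 + sqrt(3)*x*log(-x) + sqrt(3)*x*(-1 + 2*log(2))


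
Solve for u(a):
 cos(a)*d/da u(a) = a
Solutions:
 u(a) = C1 + Integral(a/cos(a), a)


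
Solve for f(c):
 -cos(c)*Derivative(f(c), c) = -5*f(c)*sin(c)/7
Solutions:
 f(c) = C1/cos(c)^(5/7)


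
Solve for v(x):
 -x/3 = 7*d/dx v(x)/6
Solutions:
 v(x) = C1 - x^2/7


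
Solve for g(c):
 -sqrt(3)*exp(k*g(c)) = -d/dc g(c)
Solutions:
 g(c) = Piecewise((log(-1/(C1*k + sqrt(3)*c*k))/k, Ne(k, 0)), (nan, True))
 g(c) = Piecewise((C1 + sqrt(3)*c, Eq(k, 0)), (nan, True))


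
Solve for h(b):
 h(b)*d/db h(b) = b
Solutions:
 h(b) = -sqrt(C1 + b^2)
 h(b) = sqrt(C1 + b^2)


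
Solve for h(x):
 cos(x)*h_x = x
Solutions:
 h(x) = C1 + Integral(x/cos(x), x)


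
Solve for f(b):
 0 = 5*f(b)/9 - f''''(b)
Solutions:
 f(b) = C1*exp(-sqrt(3)*5^(1/4)*b/3) + C2*exp(sqrt(3)*5^(1/4)*b/3) + C3*sin(sqrt(3)*5^(1/4)*b/3) + C4*cos(sqrt(3)*5^(1/4)*b/3)


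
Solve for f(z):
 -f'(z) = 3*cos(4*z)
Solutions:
 f(z) = C1 - 3*sin(4*z)/4


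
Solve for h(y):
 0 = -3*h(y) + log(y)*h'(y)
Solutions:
 h(y) = C1*exp(3*li(y))


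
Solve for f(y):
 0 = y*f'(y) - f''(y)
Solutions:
 f(y) = C1 + C2*erfi(sqrt(2)*y/2)


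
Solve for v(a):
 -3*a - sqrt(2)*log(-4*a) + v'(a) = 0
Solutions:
 v(a) = C1 + 3*a^2/2 + sqrt(2)*a*log(-a) + sqrt(2)*a*(-1 + 2*log(2))


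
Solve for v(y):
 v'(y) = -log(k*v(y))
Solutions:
 li(k*v(y))/k = C1 - y


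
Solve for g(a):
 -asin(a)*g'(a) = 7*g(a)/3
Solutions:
 g(a) = C1*exp(-7*Integral(1/asin(a), a)/3)


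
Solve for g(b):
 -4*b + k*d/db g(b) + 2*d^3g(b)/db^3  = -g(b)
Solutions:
 g(b) = C1*exp(b*(2*k/((-6^(1/3) + 2^(1/3)*3^(5/6)*I)*(sqrt(3)*sqrt(2*k^3 + 27) + 9)^(1/3)) + 6^(1/3)*(sqrt(3)*sqrt(2*k^3 + 27) + 9)^(1/3)/12 - 2^(1/3)*3^(5/6)*I*(sqrt(3)*sqrt(2*k^3 + 27) + 9)^(1/3)/12)) + C2*exp(b*(-2*k/((6^(1/3) + 2^(1/3)*3^(5/6)*I)*(sqrt(3)*sqrt(2*k^3 + 27) + 9)^(1/3)) + 6^(1/3)*(sqrt(3)*sqrt(2*k^3 + 27) + 9)^(1/3)/12 + 2^(1/3)*3^(5/6)*I*(sqrt(3)*sqrt(2*k^3 + 27) + 9)^(1/3)/12)) + C3*exp(6^(1/3)*b*(6^(1/3)*k/(sqrt(3)*sqrt(2*k^3 + 27) + 9)^(1/3) - (sqrt(3)*sqrt(2*k^3 + 27) + 9)^(1/3))/6) + 4*b - 4*k


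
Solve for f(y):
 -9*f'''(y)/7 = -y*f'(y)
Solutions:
 f(y) = C1 + Integral(C2*airyai(21^(1/3)*y/3) + C3*airybi(21^(1/3)*y/3), y)


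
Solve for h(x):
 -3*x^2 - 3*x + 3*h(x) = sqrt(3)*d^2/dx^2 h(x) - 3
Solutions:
 h(x) = C1*exp(-3^(1/4)*x) + C2*exp(3^(1/4)*x) + x^2 + x - 1 + 2*sqrt(3)/3


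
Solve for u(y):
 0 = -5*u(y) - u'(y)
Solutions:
 u(y) = C1*exp(-5*y)


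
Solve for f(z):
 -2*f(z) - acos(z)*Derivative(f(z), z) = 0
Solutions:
 f(z) = C1*exp(-2*Integral(1/acos(z), z))


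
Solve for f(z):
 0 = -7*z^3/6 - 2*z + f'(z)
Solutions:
 f(z) = C1 + 7*z^4/24 + z^2


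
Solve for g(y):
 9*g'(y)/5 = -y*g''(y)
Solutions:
 g(y) = C1 + C2/y^(4/5)


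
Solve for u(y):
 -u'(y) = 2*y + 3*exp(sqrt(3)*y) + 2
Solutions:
 u(y) = C1 - y^2 - 2*y - sqrt(3)*exp(sqrt(3)*y)


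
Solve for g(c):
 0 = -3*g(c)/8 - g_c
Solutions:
 g(c) = C1*exp(-3*c/8)


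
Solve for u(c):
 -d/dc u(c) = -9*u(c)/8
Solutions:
 u(c) = C1*exp(9*c/8)


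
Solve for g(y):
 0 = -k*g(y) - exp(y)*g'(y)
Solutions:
 g(y) = C1*exp(k*exp(-y))


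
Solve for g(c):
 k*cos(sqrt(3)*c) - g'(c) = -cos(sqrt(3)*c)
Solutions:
 g(c) = C1 + sqrt(3)*k*sin(sqrt(3)*c)/3 + sqrt(3)*sin(sqrt(3)*c)/3


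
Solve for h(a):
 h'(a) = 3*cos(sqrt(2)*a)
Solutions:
 h(a) = C1 + 3*sqrt(2)*sin(sqrt(2)*a)/2


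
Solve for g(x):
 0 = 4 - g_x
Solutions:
 g(x) = C1 + 4*x


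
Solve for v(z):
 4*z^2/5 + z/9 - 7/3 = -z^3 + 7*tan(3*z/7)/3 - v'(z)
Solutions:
 v(z) = C1 - z^4/4 - 4*z^3/15 - z^2/18 + 7*z/3 - 49*log(cos(3*z/7))/9


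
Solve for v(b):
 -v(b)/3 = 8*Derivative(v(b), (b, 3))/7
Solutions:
 v(b) = C3*exp(-3^(2/3)*7^(1/3)*b/6) + (C1*sin(3^(1/6)*7^(1/3)*b/4) + C2*cos(3^(1/6)*7^(1/3)*b/4))*exp(3^(2/3)*7^(1/3)*b/12)


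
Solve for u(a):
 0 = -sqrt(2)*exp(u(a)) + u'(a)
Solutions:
 u(a) = log(-1/(C1 + sqrt(2)*a))


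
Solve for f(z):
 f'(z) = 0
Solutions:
 f(z) = C1


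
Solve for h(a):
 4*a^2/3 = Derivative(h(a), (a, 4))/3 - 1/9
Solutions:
 h(a) = C1 + C2*a + C3*a^2 + C4*a^3 + a^6/90 + a^4/72


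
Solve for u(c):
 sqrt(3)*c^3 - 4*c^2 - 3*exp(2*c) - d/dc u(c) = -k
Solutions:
 u(c) = C1 + sqrt(3)*c^4/4 - 4*c^3/3 + c*k - 3*exp(2*c)/2


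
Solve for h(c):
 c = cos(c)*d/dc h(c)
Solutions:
 h(c) = C1 + Integral(c/cos(c), c)


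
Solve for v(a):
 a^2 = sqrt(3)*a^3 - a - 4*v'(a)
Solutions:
 v(a) = C1 + sqrt(3)*a^4/16 - a^3/12 - a^2/8


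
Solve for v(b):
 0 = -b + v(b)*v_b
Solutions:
 v(b) = -sqrt(C1 + b^2)
 v(b) = sqrt(C1 + b^2)


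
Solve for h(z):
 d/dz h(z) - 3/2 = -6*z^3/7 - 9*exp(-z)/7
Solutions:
 h(z) = C1 - 3*z^4/14 + 3*z/2 + 9*exp(-z)/7


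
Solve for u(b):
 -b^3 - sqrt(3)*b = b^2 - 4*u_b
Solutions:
 u(b) = C1 + b^4/16 + b^3/12 + sqrt(3)*b^2/8


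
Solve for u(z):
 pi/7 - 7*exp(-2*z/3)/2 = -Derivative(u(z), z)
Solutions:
 u(z) = C1 - pi*z/7 - 21*exp(-2*z/3)/4


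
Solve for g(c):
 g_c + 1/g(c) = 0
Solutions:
 g(c) = -sqrt(C1 - 2*c)
 g(c) = sqrt(C1 - 2*c)


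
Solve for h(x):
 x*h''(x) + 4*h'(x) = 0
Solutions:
 h(x) = C1 + C2/x^3


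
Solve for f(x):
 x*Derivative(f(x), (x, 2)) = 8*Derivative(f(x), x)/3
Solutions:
 f(x) = C1 + C2*x^(11/3)


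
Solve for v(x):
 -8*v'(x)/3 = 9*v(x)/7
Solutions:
 v(x) = C1*exp(-27*x/56)


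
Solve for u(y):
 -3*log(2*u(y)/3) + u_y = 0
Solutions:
 -Integral(1/(log(_y) - log(3) + log(2)), (_y, u(y)))/3 = C1 - y


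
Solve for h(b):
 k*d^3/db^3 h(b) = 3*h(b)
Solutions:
 h(b) = C1*exp(3^(1/3)*b*(1/k)^(1/3)) + C2*exp(b*(-3^(1/3) + 3^(5/6)*I)*(1/k)^(1/3)/2) + C3*exp(-b*(3^(1/3) + 3^(5/6)*I)*(1/k)^(1/3)/2)


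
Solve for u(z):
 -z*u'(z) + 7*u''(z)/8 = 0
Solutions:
 u(z) = C1 + C2*erfi(2*sqrt(7)*z/7)


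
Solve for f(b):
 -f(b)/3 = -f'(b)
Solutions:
 f(b) = C1*exp(b/3)


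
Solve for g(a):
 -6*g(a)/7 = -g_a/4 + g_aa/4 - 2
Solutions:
 g(a) = (C1*sin(sqrt(623)*a/14) + C2*cos(sqrt(623)*a/14))*exp(a/2) + 7/3


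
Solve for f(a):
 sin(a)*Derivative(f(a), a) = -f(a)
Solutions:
 f(a) = C1*sqrt(cos(a) + 1)/sqrt(cos(a) - 1)


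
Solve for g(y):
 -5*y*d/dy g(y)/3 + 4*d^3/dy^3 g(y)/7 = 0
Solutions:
 g(y) = C1 + Integral(C2*airyai(630^(1/3)*y/6) + C3*airybi(630^(1/3)*y/6), y)


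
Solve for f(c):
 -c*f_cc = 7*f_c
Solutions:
 f(c) = C1 + C2/c^6


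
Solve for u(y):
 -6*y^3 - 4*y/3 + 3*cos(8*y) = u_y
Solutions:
 u(y) = C1 - 3*y^4/2 - 2*y^2/3 + 3*sin(8*y)/8


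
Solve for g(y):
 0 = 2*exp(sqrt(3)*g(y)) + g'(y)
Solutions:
 g(y) = sqrt(3)*(2*log(1/(C1 + 2*y)) - log(3))/6


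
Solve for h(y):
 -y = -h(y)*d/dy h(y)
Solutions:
 h(y) = -sqrt(C1 + y^2)
 h(y) = sqrt(C1 + y^2)


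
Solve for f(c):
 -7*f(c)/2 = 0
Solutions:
 f(c) = 0


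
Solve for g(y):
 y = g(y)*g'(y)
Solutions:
 g(y) = -sqrt(C1 + y^2)
 g(y) = sqrt(C1 + y^2)


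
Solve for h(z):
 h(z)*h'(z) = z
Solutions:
 h(z) = -sqrt(C1 + z^2)
 h(z) = sqrt(C1 + z^2)


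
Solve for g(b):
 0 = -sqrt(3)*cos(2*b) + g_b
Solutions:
 g(b) = C1 + sqrt(3)*sin(2*b)/2


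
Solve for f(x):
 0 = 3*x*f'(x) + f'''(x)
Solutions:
 f(x) = C1 + Integral(C2*airyai(-3^(1/3)*x) + C3*airybi(-3^(1/3)*x), x)


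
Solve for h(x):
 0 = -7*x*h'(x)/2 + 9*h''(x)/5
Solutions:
 h(x) = C1 + C2*erfi(sqrt(35)*x/6)


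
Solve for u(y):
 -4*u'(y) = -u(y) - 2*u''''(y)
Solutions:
 u(y) = (C1*exp(-sqrt(2)*y*sqrt(-1 + sqrt(2))/2) + C2*exp(sqrt(2)*y*sqrt(-1 + sqrt(2))/2))*exp(sqrt(2)*y/2) + (C3*sin(sqrt(2)*y*sqrt(1 + sqrt(2))/2) + C4*cos(sqrt(2)*y*sqrt(1 + sqrt(2))/2))*exp(-sqrt(2)*y/2)


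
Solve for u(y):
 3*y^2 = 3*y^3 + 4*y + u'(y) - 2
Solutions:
 u(y) = C1 - 3*y^4/4 + y^3 - 2*y^2 + 2*y


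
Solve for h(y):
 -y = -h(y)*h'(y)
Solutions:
 h(y) = -sqrt(C1 + y^2)
 h(y) = sqrt(C1 + y^2)


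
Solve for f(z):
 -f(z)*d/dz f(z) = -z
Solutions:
 f(z) = -sqrt(C1 + z^2)
 f(z) = sqrt(C1 + z^2)


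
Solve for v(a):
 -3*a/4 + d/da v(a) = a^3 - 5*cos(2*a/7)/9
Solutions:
 v(a) = C1 + a^4/4 + 3*a^2/8 - 35*sin(2*a/7)/18


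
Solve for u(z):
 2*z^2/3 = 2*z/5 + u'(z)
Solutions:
 u(z) = C1 + 2*z^3/9 - z^2/5


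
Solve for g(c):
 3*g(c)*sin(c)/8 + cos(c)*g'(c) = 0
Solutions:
 g(c) = C1*cos(c)^(3/8)


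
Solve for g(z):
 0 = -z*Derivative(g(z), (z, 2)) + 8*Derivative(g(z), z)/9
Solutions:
 g(z) = C1 + C2*z^(17/9)


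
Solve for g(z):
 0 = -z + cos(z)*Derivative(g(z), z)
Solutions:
 g(z) = C1 + Integral(z/cos(z), z)


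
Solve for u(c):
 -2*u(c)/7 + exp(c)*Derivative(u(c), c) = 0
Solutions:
 u(c) = C1*exp(-2*exp(-c)/7)


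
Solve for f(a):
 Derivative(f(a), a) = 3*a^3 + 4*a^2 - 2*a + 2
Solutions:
 f(a) = C1 + 3*a^4/4 + 4*a^3/3 - a^2 + 2*a


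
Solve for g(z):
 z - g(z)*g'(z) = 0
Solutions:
 g(z) = -sqrt(C1 + z^2)
 g(z) = sqrt(C1 + z^2)


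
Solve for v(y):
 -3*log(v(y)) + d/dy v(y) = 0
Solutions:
 li(v(y)) = C1 + 3*y


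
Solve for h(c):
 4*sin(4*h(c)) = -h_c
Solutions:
 h(c) = -acos((-C1 - exp(32*c))/(C1 - exp(32*c)))/4 + pi/2
 h(c) = acos((-C1 - exp(32*c))/(C1 - exp(32*c)))/4


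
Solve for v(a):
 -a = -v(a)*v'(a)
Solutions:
 v(a) = -sqrt(C1 + a^2)
 v(a) = sqrt(C1 + a^2)


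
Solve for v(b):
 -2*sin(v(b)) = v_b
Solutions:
 v(b) = -acos((-C1 - exp(4*b))/(C1 - exp(4*b))) + 2*pi
 v(b) = acos((-C1 - exp(4*b))/(C1 - exp(4*b)))


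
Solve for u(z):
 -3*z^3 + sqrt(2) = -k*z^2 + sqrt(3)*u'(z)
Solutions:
 u(z) = C1 + sqrt(3)*k*z^3/9 - sqrt(3)*z^4/4 + sqrt(6)*z/3


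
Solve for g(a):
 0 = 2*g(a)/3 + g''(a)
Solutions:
 g(a) = C1*sin(sqrt(6)*a/3) + C2*cos(sqrt(6)*a/3)


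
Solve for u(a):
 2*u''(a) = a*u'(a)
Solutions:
 u(a) = C1 + C2*erfi(a/2)


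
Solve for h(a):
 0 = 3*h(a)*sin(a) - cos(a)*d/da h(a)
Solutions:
 h(a) = C1/cos(a)^3


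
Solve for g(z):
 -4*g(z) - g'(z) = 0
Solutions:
 g(z) = C1*exp(-4*z)


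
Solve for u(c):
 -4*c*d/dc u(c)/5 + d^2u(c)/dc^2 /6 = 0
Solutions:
 u(c) = C1 + C2*erfi(2*sqrt(15)*c/5)


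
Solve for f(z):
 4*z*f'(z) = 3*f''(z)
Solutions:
 f(z) = C1 + C2*erfi(sqrt(6)*z/3)


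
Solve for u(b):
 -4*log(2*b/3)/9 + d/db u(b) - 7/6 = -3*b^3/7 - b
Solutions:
 u(b) = C1 - 3*b^4/28 - b^2/2 + 4*b*log(b)/9 - 4*b*log(3)/9 + 4*b*log(2)/9 + 13*b/18


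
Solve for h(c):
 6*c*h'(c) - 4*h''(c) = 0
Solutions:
 h(c) = C1 + C2*erfi(sqrt(3)*c/2)


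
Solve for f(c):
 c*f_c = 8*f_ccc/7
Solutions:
 f(c) = C1 + Integral(C2*airyai(7^(1/3)*c/2) + C3*airybi(7^(1/3)*c/2), c)


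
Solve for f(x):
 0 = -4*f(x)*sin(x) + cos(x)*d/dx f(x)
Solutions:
 f(x) = C1/cos(x)^4


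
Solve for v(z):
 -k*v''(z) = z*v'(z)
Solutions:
 v(z) = C1 + C2*sqrt(k)*erf(sqrt(2)*z*sqrt(1/k)/2)


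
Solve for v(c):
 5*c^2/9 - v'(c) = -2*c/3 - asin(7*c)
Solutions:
 v(c) = C1 + 5*c^3/27 + c^2/3 + c*asin(7*c) + sqrt(1 - 49*c^2)/7


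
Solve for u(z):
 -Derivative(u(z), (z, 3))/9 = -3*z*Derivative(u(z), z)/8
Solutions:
 u(z) = C1 + Integral(C2*airyai(3*z/2) + C3*airybi(3*z/2), z)


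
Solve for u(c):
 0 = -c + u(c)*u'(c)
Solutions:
 u(c) = -sqrt(C1 + c^2)
 u(c) = sqrt(C1 + c^2)


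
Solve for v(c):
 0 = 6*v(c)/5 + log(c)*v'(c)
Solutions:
 v(c) = C1*exp(-6*li(c)/5)


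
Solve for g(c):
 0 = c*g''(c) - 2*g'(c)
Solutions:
 g(c) = C1 + C2*c^3


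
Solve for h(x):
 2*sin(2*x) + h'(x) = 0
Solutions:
 h(x) = C1 + cos(2*x)


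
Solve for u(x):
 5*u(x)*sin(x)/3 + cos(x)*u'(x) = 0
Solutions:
 u(x) = C1*cos(x)^(5/3)


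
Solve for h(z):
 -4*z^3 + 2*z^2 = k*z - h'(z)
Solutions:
 h(z) = C1 + k*z^2/2 + z^4 - 2*z^3/3


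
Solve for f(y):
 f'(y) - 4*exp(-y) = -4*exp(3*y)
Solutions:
 f(y) = C1 - 4*exp(3*y)/3 - 4*exp(-y)


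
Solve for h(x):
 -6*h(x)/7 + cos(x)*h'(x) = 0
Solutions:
 h(x) = C1*(sin(x) + 1)^(3/7)/(sin(x) - 1)^(3/7)


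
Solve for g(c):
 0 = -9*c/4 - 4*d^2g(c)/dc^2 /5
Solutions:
 g(c) = C1 + C2*c - 15*c^3/32


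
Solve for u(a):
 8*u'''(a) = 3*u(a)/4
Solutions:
 u(a) = C3*exp(6^(1/3)*a/4) + (C1*sin(2^(1/3)*3^(5/6)*a/8) + C2*cos(2^(1/3)*3^(5/6)*a/8))*exp(-6^(1/3)*a/8)


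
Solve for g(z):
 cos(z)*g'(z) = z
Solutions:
 g(z) = C1 + Integral(z/cos(z), z)


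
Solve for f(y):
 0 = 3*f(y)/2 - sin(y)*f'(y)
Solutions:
 f(y) = C1*(cos(y) - 1)^(3/4)/(cos(y) + 1)^(3/4)


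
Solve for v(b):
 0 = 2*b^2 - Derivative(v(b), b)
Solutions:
 v(b) = C1 + 2*b^3/3


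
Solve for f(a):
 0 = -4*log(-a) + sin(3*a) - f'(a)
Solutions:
 f(a) = C1 - 4*a*log(-a) + 4*a - cos(3*a)/3


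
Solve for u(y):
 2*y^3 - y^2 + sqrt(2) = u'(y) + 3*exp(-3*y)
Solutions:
 u(y) = C1 + y^4/2 - y^3/3 + sqrt(2)*y + exp(-3*y)


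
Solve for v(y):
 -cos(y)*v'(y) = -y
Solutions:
 v(y) = C1 + Integral(y/cos(y), y)


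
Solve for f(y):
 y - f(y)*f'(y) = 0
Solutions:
 f(y) = -sqrt(C1 + y^2)
 f(y) = sqrt(C1 + y^2)


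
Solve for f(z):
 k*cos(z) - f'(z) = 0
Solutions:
 f(z) = C1 + k*sin(z)


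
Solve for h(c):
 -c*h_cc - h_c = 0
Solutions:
 h(c) = C1 + C2*log(c)


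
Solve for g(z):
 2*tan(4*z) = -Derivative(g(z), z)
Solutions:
 g(z) = C1 + log(cos(4*z))/2


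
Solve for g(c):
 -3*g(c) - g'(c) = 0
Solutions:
 g(c) = C1*exp(-3*c)


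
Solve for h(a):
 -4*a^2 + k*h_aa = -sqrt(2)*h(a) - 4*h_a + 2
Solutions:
 h(a) = C1*exp(a*(sqrt(-sqrt(2)*k + 4) - 2)/k) + C2*exp(-a*(sqrt(-sqrt(2)*k + 4) + 2)/k) + 2*sqrt(2)*a^2 - 16*a - 4*k + 33*sqrt(2)


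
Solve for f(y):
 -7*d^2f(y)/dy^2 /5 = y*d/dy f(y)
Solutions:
 f(y) = C1 + C2*erf(sqrt(70)*y/14)


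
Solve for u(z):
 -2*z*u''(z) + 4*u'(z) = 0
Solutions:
 u(z) = C1 + C2*z^3


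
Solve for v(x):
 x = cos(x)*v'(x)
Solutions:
 v(x) = C1 + Integral(x/cos(x), x)


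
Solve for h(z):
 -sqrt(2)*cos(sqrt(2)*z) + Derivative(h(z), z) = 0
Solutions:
 h(z) = C1 + sin(sqrt(2)*z)


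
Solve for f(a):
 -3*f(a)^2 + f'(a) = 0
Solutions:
 f(a) = -1/(C1 + 3*a)


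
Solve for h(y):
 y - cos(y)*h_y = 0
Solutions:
 h(y) = C1 + Integral(y/cos(y), y)


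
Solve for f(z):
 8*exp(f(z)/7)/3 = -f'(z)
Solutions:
 f(z) = 7*log(1/(C1 + 8*z)) + 7*log(21)


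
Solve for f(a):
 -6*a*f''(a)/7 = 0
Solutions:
 f(a) = C1 + C2*a


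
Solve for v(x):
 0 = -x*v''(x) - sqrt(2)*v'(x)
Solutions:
 v(x) = C1 + C2*x^(1 - sqrt(2))


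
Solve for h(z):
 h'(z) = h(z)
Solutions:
 h(z) = C1*exp(z)


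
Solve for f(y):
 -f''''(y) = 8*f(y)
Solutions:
 f(y) = (C1*sin(2^(1/4)*y) + C2*cos(2^(1/4)*y))*exp(-2^(1/4)*y) + (C3*sin(2^(1/4)*y) + C4*cos(2^(1/4)*y))*exp(2^(1/4)*y)


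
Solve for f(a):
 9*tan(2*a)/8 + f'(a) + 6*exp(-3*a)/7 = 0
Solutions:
 f(a) = C1 - 9*log(tan(2*a)^2 + 1)/32 + 2*exp(-3*a)/7


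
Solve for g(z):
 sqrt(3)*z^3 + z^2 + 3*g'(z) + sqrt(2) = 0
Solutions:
 g(z) = C1 - sqrt(3)*z^4/12 - z^3/9 - sqrt(2)*z/3


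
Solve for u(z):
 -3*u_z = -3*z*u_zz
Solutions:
 u(z) = C1 + C2*z^2


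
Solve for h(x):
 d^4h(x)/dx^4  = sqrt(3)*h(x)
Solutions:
 h(x) = C1*exp(-3^(1/8)*x) + C2*exp(3^(1/8)*x) + C3*sin(3^(1/8)*x) + C4*cos(3^(1/8)*x)


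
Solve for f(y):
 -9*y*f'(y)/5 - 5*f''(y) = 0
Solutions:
 f(y) = C1 + C2*erf(3*sqrt(2)*y/10)


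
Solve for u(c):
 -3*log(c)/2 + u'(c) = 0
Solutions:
 u(c) = C1 + 3*c*log(c)/2 - 3*c/2


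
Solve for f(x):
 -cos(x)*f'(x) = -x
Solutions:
 f(x) = C1 + Integral(x/cos(x), x)


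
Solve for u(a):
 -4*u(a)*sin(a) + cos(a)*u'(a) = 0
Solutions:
 u(a) = C1/cos(a)^4


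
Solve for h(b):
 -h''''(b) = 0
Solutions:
 h(b) = C1 + C2*b + C3*b^2 + C4*b^3


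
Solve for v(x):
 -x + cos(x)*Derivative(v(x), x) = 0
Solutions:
 v(x) = C1 + Integral(x/cos(x), x)


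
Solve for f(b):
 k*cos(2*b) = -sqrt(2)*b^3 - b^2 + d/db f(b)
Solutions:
 f(b) = C1 + sqrt(2)*b^4/4 + b^3/3 + k*sin(2*b)/2


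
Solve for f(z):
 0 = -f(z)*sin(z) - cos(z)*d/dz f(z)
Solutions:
 f(z) = C1*cos(z)


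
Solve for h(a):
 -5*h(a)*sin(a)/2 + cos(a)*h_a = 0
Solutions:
 h(a) = C1/cos(a)^(5/2)


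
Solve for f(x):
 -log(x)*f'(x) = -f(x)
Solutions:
 f(x) = C1*exp(li(x))


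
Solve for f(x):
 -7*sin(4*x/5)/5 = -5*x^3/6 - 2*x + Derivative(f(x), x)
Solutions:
 f(x) = C1 + 5*x^4/24 + x^2 + 7*cos(4*x/5)/4


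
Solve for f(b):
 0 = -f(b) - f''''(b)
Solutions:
 f(b) = (C1*sin(sqrt(2)*b/2) + C2*cos(sqrt(2)*b/2))*exp(-sqrt(2)*b/2) + (C3*sin(sqrt(2)*b/2) + C4*cos(sqrt(2)*b/2))*exp(sqrt(2)*b/2)


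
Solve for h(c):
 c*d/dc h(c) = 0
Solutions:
 h(c) = C1


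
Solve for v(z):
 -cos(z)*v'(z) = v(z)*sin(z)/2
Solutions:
 v(z) = C1*sqrt(cos(z))


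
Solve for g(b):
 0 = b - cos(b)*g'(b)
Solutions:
 g(b) = C1 + Integral(b/cos(b), b)


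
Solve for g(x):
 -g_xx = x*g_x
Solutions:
 g(x) = C1 + C2*erf(sqrt(2)*x/2)


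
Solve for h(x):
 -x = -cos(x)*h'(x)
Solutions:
 h(x) = C1 + Integral(x/cos(x), x)


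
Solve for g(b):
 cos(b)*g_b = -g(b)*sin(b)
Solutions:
 g(b) = C1*cos(b)


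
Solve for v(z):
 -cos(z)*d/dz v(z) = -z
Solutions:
 v(z) = C1 + Integral(z/cos(z), z)


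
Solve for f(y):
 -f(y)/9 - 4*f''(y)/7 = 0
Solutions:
 f(y) = C1*sin(sqrt(7)*y/6) + C2*cos(sqrt(7)*y/6)


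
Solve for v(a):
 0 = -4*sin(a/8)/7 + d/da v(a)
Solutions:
 v(a) = C1 - 32*cos(a/8)/7


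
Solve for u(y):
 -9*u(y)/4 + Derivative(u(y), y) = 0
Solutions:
 u(y) = C1*exp(9*y/4)


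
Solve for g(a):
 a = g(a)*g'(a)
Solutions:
 g(a) = -sqrt(C1 + a^2)
 g(a) = sqrt(C1 + a^2)


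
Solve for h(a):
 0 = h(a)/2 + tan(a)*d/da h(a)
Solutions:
 h(a) = C1/sqrt(sin(a))


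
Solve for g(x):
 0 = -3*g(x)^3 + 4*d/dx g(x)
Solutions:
 g(x) = -sqrt(2)*sqrt(-1/(C1 + 3*x))
 g(x) = sqrt(2)*sqrt(-1/(C1 + 3*x))


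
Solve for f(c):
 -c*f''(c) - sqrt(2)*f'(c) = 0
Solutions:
 f(c) = C1 + C2*c^(1 - sqrt(2))


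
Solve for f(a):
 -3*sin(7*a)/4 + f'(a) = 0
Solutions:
 f(a) = C1 - 3*cos(7*a)/28


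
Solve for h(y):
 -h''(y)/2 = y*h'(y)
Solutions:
 h(y) = C1 + C2*erf(y)


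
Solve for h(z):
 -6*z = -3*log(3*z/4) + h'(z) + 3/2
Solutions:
 h(z) = C1 - 3*z^2 + 3*z*log(z) - 9*z/2 + z*log(27/64)


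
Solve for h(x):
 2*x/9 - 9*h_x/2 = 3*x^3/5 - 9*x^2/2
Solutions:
 h(x) = C1 - x^4/30 + x^3/3 + 2*x^2/81


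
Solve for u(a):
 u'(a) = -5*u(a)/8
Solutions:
 u(a) = C1*exp(-5*a/8)


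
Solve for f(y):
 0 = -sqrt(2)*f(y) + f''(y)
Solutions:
 f(y) = C1*exp(-2^(1/4)*y) + C2*exp(2^(1/4)*y)


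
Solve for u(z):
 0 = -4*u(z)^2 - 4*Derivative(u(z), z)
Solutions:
 u(z) = 1/(C1 + z)


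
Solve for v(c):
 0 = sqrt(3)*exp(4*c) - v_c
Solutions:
 v(c) = C1 + sqrt(3)*exp(4*c)/4


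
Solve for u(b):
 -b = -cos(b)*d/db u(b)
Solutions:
 u(b) = C1 + Integral(b/cos(b), b)


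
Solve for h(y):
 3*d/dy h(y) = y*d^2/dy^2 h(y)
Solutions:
 h(y) = C1 + C2*y^4


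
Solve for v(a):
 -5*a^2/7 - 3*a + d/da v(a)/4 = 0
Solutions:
 v(a) = C1 + 20*a^3/21 + 6*a^2


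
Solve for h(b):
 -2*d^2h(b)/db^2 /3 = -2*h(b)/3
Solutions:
 h(b) = C1*exp(-b) + C2*exp(b)


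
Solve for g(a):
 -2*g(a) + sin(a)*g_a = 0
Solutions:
 g(a) = C1*(cos(a) - 1)/(cos(a) + 1)


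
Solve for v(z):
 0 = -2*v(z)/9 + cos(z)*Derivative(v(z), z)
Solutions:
 v(z) = C1*(sin(z) + 1)^(1/9)/(sin(z) - 1)^(1/9)


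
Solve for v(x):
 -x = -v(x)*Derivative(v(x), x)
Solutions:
 v(x) = -sqrt(C1 + x^2)
 v(x) = sqrt(C1 + x^2)


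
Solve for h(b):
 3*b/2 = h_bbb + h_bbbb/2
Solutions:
 h(b) = C1 + C2*b + C3*b^2 + C4*exp(-2*b) + b^4/16 - b^3/8


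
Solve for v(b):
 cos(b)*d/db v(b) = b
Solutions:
 v(b) = C1 + Integral(b/cos(b), b)


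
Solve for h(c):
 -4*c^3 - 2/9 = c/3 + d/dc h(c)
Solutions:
 h(c) = C1 - c^4 - c^2/6 - 2*c/9


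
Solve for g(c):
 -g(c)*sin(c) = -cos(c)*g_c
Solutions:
 g(c) = C1/cos(c)


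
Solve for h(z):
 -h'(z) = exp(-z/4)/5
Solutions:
 h(z) = C1 + 4*exp(-z/4)/5


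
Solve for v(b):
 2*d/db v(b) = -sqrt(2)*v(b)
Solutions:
 v(b) = C1*exp(-sqrt(2)*b/2)


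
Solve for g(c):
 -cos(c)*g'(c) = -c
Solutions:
 g(c) = C1 + Integral(c/cos(c), c)


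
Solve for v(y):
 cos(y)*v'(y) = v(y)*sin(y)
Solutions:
 v(y) = C1/cos(y)


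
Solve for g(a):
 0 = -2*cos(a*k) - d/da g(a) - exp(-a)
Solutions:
 g(a) = C1 + exp(-a) - 2*sin(a*k)/k


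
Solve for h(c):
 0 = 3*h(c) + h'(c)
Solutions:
 h(c) = C1*exp(-3*c)


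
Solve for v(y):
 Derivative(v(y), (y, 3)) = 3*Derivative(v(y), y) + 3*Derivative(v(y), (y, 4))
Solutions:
 v(y) = C1 + C2*exp(y*(2*2^(1/3)/(135*sqrt(29) + 727)^(1/3) + 4 + 2^(2/3)*(135*sqrt(29) + 727)^(1/3))/36)*sin(2^(1/3)*sqrt(3)*y*(-2^(1/3)*(135*sqrt(29) + 727)^(1/3) + 2/(135*sqrt(29) + 727)^(1/3))/36) + C3*exp(y*(2*2^(1/3)/(135*sqrt(29) + 727)^(1/3) + 4 + 2^(2/3)*(135*sqrt(29) + 727)^(1/3))/36)*cos(2^(1/3)*sqrt(3)*y*(-2^(1/3)*(135*sqrt(29) + 727)^(1/3) + 2/(135*sqrt(29) + 727)^(1/3))/36) + C4*exp(y*(-2^(2/3)*(135*sqrt(29) + 727)^(1/3) - 2*2^(1/3)/(135*sqrt(29) + 727)^(1/3) + 2)/18)


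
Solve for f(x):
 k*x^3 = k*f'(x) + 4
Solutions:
 f(x) = C1 + x^4/4 - 4*x/k


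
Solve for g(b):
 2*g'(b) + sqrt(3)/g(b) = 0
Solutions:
 g(b) = -sqrt(C1 - sqrt(3)*b)
 g(b) = sqrt(C1 - sqrt(3)*b)


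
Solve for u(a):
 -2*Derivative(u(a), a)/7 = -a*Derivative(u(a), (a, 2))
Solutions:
 u(a) = C1 + C2*a^(9/7)


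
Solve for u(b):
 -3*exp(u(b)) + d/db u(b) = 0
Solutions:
 u(b) = log(-1/(C1 + 3*b))


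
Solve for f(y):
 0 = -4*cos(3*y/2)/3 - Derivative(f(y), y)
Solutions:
 f(y) = C1 - 8*sin(3*y/2)/9


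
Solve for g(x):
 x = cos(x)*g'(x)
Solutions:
 g(x) = C1 + Integral(x/cos(x), x)


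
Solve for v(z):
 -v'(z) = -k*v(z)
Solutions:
 v(z) = C1*exp(k*z)


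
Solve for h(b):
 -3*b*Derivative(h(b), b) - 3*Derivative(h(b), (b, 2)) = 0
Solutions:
 h(b) = C1 + C2*erf(sqrt(2)*b/2)


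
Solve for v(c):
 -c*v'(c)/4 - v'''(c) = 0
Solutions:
 v(c) = C1 + Integral(C2*airyai(-2^(1/3)*c/2) + C3*airybi(-2^(1/3)*c/2), c)


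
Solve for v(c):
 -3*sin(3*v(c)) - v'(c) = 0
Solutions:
 v(c) = -acos((-C1 - exp(18*c))/(C1 - exp(18*c)))/3 + 2*pi/3
 v(c) = acos((-C1 - exp(18*c))/(C1 - exp(18*c)))/3


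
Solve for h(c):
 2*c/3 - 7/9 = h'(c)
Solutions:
 h(c) = C1 + c^2/3 - 7*c/9


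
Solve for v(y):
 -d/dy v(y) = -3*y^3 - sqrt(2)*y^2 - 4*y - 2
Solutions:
 v(y) = C1 + 3*y^4/4 + sqrt(2)*y^3/3 + 2*y^2 + 2*y


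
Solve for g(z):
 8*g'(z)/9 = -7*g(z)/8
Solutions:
 g(z) = C1*exp(-63*z/64)


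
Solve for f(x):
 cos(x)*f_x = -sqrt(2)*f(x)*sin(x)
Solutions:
 f(x) = C1*cos(x)^(sqrt(2))


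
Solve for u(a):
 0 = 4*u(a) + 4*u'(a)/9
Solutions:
 u(a) = C1*exp(-9*a)


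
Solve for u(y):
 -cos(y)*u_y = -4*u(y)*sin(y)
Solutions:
 u(y) = C1/cos(y)^4


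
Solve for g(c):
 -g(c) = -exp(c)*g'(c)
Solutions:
 g(c) = C1*exp(-exp(-c))


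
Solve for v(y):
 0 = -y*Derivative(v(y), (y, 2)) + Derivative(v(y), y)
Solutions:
 v(y) = C1 + C2*y^2


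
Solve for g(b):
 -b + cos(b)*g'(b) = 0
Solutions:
 g(b) = C1 + Integral(b/cos(b), b)


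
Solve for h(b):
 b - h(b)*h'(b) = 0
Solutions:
 h(b) = -sqrt(C1 + b^2)
 h(b) = sqrt(C1 + b^2)


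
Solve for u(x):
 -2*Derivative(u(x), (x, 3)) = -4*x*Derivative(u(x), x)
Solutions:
 u(x) = C1 + Integral(C2*airyai(2^(1/3)*x) + C3*airybi(2^(1/3)*x), x)


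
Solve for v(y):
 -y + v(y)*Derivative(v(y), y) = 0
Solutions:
 v(y) = -sqrt(C1 + y^2)
 v(y) = sqrt(C1 + y^2)


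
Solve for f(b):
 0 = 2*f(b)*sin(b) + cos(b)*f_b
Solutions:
 f(b) = C1*cos(b)^2


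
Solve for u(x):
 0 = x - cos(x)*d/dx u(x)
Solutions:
 u(x) = C1 + Integral(x/cos(x), x)


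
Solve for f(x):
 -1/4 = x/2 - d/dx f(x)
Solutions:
 f(x) = C1 + x^2/4 + x/4


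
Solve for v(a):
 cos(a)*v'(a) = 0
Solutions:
 v(a) = C1


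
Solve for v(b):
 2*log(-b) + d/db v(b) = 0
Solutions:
 v(b) = C1 - 2*b*log(-b) + 2*b


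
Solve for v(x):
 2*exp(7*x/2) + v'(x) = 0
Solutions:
 v(x) = C1 - 4*exp(7*x/2)/7


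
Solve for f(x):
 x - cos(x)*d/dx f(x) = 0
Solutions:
 f(x) = C1 + Integral(x/cos(x), x)


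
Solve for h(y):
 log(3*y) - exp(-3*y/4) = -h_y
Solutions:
 h(y) = C1 - y*log(y) + y*(1 - log(3)) - 4*exp(-3*y/4)/3


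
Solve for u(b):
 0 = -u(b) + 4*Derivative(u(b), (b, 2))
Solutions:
 u(b) = C1*exp(-b/2) + C2*exp(b/2)


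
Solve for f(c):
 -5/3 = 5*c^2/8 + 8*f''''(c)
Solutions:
 f(c) = C1 + C2*c + C3*c^2 + C4*c^3 - c^6/4608 - 5*c^4/576


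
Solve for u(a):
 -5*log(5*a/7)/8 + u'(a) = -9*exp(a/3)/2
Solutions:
 u(a) = C1 + 5*a*log(a)/8 + 5*a*(-log(7) - 1 + log(5))/8 - 27*exp(a/3)/2


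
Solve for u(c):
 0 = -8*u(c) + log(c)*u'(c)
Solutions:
 u(c) = C1*exp(8*li(c))


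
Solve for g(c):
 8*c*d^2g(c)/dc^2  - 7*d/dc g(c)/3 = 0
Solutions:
 g(c) = C1 + C2*c^(31/24)


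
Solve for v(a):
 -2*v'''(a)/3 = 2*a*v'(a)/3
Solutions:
 v(a) = C1 + Integral(C2*airyai(-a) + C3*airybi(-a), a)


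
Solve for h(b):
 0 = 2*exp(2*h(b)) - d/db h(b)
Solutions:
 h(b) = log(-sqrt(-1/(C1 + 2*b))) - log(2)/2
 h(b) = log(-1/(C1 + 2*b))/2 - log(2)/2


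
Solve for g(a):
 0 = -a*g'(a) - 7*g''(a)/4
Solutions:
 g(a) = C1 + C2*erf(sqrt(14)*a/7)


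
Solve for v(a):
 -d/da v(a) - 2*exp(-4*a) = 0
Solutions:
 v(a) = C1 + exp(-4*a)/2


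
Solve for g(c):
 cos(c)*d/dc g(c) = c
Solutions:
 g(c) = C1 + Integral(c/cos(c), c)


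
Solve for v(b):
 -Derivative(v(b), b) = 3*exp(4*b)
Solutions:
 v(b) = C1 - 3*exp(4*b)/4


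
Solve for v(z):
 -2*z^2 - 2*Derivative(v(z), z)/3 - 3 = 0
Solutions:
 v(z) = C1 - z^3 - 9*z/2


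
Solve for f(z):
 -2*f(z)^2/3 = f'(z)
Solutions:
 f(z) = 3/(C1 + 2*z)


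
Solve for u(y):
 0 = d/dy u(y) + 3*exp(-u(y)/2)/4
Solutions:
 u(y) = 2*log(C1 - 3*y/8)


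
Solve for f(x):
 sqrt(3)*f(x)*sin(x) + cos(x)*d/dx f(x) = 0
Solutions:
 f(x) = C1*cos(x)^(sqrt(3))


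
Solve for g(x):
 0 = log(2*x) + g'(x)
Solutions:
 g(x) = C1 - x*log(x) - x*log(2) + x


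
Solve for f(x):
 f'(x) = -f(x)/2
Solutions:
 f(x) = C1*exp(-x/2)


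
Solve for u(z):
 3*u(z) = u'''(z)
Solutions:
 u(z) = C3*exp(3^(1/3)*z) + (C1*sin(3^(5/6)*z/2) + C2*cos(3^(5/6)*z/2))*exp(-3^(1/3)*z/2)


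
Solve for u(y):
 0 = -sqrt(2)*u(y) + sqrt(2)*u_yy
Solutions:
 u(y) = C1*exp(-y) + C2*exp(y)


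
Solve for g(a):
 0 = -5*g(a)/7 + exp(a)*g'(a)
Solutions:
 g(a) = C1*exp(-5*exp(-a)/7)


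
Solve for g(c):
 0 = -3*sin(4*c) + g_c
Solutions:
 g(c) = C1 - 3*cos(4*c)/4


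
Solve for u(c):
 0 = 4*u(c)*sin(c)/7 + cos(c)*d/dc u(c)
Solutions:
 u(c) = C1*cos(c)^(4/7)


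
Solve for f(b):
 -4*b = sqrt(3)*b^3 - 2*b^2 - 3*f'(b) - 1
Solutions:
 f(b) = C1 + sqrt(3)*b^4/12 - 2*b^3/9 + 2*b^2/3 - b/3


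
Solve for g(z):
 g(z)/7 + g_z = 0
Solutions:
 g(z) = C1*exp(-z/7)


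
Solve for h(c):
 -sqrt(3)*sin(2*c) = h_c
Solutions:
 h(c) = C1 + sqrt(3)*cos(2*c)/2


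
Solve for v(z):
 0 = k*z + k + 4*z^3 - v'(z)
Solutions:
 v(z) = C1 + k*z^2/2 + k*z + z^4


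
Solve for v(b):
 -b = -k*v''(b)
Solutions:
 v(b) = C1 + C2*b + b^3/(6*k)


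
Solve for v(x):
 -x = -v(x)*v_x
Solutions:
 v(x) = -sqrt(C1 + x^2)
 v(x) = sqrt(C1 + x^2)


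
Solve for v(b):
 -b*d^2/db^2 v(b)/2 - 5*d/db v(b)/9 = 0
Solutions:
 v(b) = C1 + C2/b^(1/9)


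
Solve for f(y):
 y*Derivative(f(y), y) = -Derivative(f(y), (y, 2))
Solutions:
 f(y) = C1 + C2*erf(sqrt(2)*y/2)


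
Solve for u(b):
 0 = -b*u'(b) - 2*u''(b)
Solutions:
 u(b) = C1 + C2*erf(b/2)


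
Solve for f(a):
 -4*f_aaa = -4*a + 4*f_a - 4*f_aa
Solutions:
 f(a) = C1 + a^2/2 + a + (C2*sin(sqrt(3)*a/2) + C3*cos(sqrt(3)*a/2))*exp(a/2)


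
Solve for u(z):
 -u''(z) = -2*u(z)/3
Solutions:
 u(z) = C1*exp(-sqrt(6)*z/3) + C2*exp(sqrt(6)*z/3)


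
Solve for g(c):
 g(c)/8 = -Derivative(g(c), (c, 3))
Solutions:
 g(c) = C3*exp(-c/2) + (C1*sin(sqrt(3)*c/4) + C2*cos(sqrt(3)*c/4))*exp(c/4)


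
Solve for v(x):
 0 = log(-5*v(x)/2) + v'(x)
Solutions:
 Integral(1/(log(-_y) - log(2) + log(5)), (_y, v(x))) = C1 - x


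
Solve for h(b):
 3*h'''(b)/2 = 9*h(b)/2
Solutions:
 h(b) = C3*exp(3^(1/3)*b) + (C1*sin(3^(5/6)*b/2) + C2*cos(3^(5/6)*b/2))*exp(-3^(1/3)*b/2)


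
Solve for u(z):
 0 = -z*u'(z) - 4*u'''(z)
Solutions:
 u(z) = C1 + Integral(C2*airyai(-2^(1/3)*z/2) + C3*airybi(-2^(1/3)*z/2), z)


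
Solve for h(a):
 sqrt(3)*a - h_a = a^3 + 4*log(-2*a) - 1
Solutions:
 h(a) = C1 - a^4/4 + sqrt(3)*a^2/2 - 4*a*log(-a) + a*(5 - 4*log(2))


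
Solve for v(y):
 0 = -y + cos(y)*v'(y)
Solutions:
 v(y) = C1 + Integral(y/cos(y), y)


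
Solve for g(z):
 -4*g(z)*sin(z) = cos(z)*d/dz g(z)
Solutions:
 g(z) = C1*cos(z)^4


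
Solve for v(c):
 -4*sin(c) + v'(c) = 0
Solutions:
 v(c) = C1 - 4*cos(c)


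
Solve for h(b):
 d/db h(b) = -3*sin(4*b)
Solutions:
 h(b) = C1 + 3*cos(4*b)/4


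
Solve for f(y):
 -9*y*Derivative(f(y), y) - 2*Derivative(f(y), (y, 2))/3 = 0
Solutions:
 f(y) = C1 + C2*erf(3*sqrt(3)*y/2)


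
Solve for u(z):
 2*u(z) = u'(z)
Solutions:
 u(z) = C1*exp(2*z)


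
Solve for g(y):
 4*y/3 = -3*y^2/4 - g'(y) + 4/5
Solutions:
 g(y) = C1 - y^3/4 - 2*y^2/3 + 4*y/5


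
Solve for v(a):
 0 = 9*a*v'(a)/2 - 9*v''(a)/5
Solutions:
 v(a) = C1 + C2*erfi(sqrt(5)*a/2)


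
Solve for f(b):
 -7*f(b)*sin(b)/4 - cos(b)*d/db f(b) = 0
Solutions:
 f(b) = C1*cos(b)^(7/4)


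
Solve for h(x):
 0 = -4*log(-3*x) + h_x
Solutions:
 h(x) = C1 + 4*x*log(-x) + 4*x*(-1 + log(3))


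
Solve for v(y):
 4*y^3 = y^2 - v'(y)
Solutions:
 v(y) = C1 - y^4 + y^3/3


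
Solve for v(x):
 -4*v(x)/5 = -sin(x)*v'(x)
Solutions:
 v(x) = C1*(cos(x) - 1)^(2/5)/(cos(x) + 1)^(2/5)


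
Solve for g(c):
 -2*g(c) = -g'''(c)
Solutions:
 g(c) = C3*exp(2^(1/3)*c) + (C1*sin(2^(1/3)*sqrt(3)*c/2) + C2*cos(2^(1/3)*sqrt(3)*c/2))*exp(-2^(1/3)*c/2)


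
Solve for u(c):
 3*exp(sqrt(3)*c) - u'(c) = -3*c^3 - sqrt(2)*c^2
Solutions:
 u(c) = C1 + 3*c^4/4 + sqrt(2)*c^3/3 + sqrt(3)*exp(sqrt(3)*c)


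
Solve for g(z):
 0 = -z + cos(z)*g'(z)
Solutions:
 g(z) = C1 + Integral(z/cos(z), z)


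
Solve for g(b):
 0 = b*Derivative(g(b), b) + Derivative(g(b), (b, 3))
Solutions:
 g(b) = C1 + Integral(C2*airyai(-b) + C3*airybi(-b), b)


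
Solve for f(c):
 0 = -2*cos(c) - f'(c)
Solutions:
 f(c) = C1 - 2*sin(c)


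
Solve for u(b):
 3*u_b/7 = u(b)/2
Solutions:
 u(b) = C1*exp(7*b/6)
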